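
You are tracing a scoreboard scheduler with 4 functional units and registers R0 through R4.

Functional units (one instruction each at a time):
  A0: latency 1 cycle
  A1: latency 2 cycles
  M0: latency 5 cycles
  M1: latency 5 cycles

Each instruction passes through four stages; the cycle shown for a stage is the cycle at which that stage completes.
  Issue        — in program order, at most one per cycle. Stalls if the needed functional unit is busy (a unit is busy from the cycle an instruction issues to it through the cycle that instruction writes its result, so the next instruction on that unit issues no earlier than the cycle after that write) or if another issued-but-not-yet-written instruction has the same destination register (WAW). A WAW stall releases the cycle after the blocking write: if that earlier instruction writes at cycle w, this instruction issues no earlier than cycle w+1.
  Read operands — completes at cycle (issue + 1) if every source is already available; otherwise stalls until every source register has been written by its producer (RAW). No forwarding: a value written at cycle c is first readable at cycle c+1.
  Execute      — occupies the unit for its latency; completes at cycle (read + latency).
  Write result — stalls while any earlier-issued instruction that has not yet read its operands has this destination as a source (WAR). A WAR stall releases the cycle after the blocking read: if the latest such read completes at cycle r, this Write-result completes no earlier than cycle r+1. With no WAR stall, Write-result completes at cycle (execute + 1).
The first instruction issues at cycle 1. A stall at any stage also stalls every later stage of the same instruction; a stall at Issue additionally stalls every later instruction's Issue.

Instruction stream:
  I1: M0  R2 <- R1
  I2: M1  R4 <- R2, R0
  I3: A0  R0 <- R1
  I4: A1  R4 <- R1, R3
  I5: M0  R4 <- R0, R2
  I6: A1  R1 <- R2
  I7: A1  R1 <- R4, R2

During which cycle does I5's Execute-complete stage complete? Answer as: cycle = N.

I1  is:1  ro:2  ex:7  wr:8
I2  is:2  ro:9  ex:14  wr:15  — RAW R2: wait I1 write@8
I3  is:3  ro:4  ex:5  wr:10  — WAR R0: wait I2 read@9
I4  is:16  ro:17  ex:19  wr:20  — WAW R4: wait I2 write@15
I5  is:21  ro:22  ex:27  wr:28  — WAW R4: wait I4 write@20
I6  is:22  ro:23  ex:25  wr:26
I7  is:27  ro:29  ex:31  wr:32  — struct: A1 busy until I6 writes@26, RAW R4: wait I5 write@28

cycle = 27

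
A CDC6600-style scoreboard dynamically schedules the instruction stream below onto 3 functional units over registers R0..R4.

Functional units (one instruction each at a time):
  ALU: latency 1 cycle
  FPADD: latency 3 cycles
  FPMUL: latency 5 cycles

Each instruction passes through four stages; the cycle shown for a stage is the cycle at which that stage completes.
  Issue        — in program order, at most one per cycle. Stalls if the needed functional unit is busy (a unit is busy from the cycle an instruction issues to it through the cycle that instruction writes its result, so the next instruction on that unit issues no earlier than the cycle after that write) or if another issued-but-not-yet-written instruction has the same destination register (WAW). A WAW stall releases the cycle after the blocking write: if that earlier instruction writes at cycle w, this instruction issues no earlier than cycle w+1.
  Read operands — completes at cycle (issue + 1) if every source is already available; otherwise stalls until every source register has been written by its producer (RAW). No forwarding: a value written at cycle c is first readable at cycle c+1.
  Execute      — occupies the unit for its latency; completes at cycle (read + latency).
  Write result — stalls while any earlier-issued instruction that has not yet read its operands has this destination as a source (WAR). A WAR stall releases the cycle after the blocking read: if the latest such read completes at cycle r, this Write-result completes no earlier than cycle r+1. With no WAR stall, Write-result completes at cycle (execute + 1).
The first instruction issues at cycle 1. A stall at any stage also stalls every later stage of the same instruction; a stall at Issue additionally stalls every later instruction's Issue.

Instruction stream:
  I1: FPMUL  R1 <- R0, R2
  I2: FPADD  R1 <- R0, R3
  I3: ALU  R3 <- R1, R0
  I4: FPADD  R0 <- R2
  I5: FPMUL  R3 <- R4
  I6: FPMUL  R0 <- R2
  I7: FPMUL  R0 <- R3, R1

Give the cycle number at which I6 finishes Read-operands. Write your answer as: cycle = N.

cycle = 27

  I1 | 1 | 2 | 7 | 8
  I2 | 9 | 10 | 13 | 14   WAW R1: wait I1 write@8
  I3 | 10 | 15 | 16 | 17   RAW R1: wait I2 write@14
  I4 | 15 | 16 | 19 | 20   struct: FPADD busy until I2 writes@14
  I5 | 18 | 19 | 24 | 25   WAW R3: wait I3 write@17
  I6 | 26 | 27 | 32 | 33   struct: FPMUL busy until I5 writes@25
  I7 | 34 | 35 | 40 | 41   struct: FPMUL busy until I6 writes@33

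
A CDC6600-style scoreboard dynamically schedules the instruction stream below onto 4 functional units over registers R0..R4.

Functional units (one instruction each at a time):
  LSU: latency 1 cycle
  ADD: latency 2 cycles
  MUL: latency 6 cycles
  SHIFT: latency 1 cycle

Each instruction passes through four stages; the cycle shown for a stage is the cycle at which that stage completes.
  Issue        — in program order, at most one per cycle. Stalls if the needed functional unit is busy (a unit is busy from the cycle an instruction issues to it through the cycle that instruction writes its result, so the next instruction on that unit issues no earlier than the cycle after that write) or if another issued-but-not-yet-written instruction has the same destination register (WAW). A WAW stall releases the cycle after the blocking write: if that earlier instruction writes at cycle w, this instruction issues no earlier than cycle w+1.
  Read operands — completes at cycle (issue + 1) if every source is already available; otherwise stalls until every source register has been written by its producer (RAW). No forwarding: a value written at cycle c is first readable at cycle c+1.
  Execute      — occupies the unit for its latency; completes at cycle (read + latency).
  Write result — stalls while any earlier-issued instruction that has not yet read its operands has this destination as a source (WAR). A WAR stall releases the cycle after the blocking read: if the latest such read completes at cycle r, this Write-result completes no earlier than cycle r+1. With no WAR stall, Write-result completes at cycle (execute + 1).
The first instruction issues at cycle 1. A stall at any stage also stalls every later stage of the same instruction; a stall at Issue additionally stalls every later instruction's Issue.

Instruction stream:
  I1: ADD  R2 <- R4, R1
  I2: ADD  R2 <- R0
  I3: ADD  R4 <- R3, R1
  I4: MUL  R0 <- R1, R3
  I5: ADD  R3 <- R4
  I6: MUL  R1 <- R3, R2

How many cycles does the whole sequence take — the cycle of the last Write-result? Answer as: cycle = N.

cycle = 29

I1 -> (1, 2, 4, 5)
I2 -> (6, 7, 9, 10)  // struct: ADD busy until I1 writes@5
I3 -> (11, 12, 14, 15)  // struct: ADD busy until I2 writes@10
I4 -> (12, 13, 19, 20)
I5 -> (16, 17, 19, 20)  // struct: ADD busy until I3 writes@15
I6 -> (21, 22, 28, 29)  // struct: MUL busy until I4 writes@20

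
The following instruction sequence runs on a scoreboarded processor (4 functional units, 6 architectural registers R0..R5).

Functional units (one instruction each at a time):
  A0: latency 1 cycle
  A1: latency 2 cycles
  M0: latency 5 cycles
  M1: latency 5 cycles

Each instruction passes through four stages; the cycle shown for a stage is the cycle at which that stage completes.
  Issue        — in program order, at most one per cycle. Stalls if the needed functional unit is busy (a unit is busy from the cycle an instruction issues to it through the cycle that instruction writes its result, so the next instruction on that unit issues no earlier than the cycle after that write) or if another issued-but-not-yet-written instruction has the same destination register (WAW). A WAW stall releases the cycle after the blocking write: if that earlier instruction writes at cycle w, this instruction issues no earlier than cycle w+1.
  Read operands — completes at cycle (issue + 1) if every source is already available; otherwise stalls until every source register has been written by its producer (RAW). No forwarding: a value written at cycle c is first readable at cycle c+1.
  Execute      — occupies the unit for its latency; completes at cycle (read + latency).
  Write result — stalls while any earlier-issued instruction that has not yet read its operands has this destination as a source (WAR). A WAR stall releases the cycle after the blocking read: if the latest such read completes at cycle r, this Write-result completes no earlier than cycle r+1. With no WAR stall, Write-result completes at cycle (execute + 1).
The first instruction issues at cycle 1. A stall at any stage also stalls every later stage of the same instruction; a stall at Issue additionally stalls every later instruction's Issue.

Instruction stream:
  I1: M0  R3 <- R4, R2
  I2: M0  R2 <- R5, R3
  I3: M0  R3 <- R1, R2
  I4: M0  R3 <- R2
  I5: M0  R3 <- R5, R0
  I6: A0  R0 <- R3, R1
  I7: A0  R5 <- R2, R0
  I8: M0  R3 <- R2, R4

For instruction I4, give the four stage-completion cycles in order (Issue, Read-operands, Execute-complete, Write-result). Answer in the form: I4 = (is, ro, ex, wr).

I4 = (25, 26, 31, 32)

  I1 | 1 | 2 | 7 | 8
  I2 | 9 | 10 | 15 | 16   struct: M0 busy until I1 writes@8
  I3 | 17 | 18 | 23 | 24   struct: M0 busy until I2 writes@16
  I4 | 25 | 26 | 31 | 32   struct: M0 busy until I3 writes@24
  I5 | 33 | 34 | 39 | 40   struct: M0 busy until I4 writes@32
  I6 | 34 | 41 | 42 | 43   RAW R3: wait I5 write@40
  I7 | 44 | 45 | 46 | 47   struct: A0 busy until I6 writes@43
  I8 | 45 | 46 | 51 | 52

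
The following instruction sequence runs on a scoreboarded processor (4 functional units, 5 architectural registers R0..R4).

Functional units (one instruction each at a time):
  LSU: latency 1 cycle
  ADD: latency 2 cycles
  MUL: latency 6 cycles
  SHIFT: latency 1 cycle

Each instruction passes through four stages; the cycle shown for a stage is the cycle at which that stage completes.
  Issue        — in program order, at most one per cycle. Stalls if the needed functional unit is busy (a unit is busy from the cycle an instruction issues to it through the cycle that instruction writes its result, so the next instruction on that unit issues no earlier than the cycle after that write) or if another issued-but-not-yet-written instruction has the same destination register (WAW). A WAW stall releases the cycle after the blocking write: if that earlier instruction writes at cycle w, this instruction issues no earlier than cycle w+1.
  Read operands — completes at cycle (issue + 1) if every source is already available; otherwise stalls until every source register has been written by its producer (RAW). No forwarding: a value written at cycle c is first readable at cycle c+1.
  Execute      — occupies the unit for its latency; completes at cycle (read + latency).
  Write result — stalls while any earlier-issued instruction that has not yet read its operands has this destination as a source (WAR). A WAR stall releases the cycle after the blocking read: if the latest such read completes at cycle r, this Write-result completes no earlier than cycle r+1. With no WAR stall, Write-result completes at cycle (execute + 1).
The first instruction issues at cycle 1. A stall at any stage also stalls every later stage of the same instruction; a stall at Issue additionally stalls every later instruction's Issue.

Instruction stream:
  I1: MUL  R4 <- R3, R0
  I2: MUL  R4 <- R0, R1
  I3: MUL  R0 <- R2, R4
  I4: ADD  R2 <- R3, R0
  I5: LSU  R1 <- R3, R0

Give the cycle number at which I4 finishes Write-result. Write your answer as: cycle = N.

[1] I1 issues→MUL
[2] I1 reads
[8] I1 exec-done
[9] I1 writes R4
[10] I2 issues→MUL
[11] I2 reads
[17] I2 exec-done
[18] I2 writes R4
[19] I3 issues→MUL
[20] I3 reads · I4 issues→ADD
[21] I5 issues→LSU
[26] I3 exec-done
[27] I3 writes R0
[28] I4 reads · I5 reads
[29] I5 exec-done
[30] I4 exec-done · I5 writes R1
[31] I4 writes R2

cycle = 31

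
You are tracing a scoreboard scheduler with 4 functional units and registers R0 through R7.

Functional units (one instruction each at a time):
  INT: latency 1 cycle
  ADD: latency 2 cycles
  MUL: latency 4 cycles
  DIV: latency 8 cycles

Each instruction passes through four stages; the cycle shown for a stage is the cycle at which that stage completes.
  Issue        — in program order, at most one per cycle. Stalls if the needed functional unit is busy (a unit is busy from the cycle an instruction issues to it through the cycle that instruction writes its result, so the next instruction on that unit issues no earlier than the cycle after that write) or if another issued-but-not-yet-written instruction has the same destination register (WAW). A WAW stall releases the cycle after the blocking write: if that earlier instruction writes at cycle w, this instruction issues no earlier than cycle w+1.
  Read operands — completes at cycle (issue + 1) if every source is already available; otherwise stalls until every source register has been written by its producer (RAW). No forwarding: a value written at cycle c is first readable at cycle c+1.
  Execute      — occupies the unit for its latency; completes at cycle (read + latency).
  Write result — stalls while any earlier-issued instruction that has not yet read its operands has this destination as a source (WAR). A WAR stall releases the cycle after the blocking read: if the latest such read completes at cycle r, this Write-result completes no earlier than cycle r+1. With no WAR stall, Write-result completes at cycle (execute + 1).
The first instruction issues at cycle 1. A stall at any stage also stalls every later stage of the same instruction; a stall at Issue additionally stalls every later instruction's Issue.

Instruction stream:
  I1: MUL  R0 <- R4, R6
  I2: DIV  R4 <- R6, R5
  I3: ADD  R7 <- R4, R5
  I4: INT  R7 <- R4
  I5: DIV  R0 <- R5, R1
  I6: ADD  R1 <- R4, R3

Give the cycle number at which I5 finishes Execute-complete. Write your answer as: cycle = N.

cycle = 27

1) issue 1, read 2, done 6, write 7
2) issue 2, read 3, done 11, write 12
3) issue 3, read 13, done 15, write 16  <RAW R4: wait I2 write@12>
4) issue 17, read 18, done 19, write 20  <WAW R7: wait I3 write@16>
5) issue 18, read 19, done 27, write 28
6) issue 19, read 20, done 22, write 23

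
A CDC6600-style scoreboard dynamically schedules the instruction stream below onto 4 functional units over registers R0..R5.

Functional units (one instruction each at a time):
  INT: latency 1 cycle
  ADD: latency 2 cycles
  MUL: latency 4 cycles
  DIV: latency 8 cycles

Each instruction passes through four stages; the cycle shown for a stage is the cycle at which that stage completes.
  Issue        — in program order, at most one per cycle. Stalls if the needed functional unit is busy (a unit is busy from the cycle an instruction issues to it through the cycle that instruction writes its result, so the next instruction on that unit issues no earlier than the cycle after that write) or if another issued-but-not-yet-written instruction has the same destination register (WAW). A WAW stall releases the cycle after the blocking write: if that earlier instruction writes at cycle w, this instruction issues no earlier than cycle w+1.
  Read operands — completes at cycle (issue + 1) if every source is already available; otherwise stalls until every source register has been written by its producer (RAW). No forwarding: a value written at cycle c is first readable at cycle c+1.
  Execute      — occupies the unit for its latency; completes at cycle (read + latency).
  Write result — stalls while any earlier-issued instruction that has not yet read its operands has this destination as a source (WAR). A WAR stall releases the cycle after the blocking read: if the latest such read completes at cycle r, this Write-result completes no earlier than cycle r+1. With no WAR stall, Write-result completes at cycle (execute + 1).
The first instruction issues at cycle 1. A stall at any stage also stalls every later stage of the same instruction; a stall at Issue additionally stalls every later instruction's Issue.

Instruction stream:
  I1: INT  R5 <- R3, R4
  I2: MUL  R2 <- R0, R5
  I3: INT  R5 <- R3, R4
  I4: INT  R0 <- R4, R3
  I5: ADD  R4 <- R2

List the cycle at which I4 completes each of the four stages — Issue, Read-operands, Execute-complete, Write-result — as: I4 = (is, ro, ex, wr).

t=1  issue I1 (INT)
t=2  I1 read-ops · issue I2 (MUL)
t=3  I1 finished on INT
t=4  I1→R5
t=5  I2 read-ops · issue I3 (INT)
t=6  I3 read-ops
t=7  I3 finished on INT
t=8  I3→R5
t=9  I2 finished on MUL · issue I4 (INT)
t=10  I2→R2 · I4 read-ops · issue I5 (ADD)
t=11  I4 finished on INT · I5 read-ops
t=12  I4→R0
t=13  I5 finished on ADD
t=14  I5→R4

I4 = (9, 10, 11, 12)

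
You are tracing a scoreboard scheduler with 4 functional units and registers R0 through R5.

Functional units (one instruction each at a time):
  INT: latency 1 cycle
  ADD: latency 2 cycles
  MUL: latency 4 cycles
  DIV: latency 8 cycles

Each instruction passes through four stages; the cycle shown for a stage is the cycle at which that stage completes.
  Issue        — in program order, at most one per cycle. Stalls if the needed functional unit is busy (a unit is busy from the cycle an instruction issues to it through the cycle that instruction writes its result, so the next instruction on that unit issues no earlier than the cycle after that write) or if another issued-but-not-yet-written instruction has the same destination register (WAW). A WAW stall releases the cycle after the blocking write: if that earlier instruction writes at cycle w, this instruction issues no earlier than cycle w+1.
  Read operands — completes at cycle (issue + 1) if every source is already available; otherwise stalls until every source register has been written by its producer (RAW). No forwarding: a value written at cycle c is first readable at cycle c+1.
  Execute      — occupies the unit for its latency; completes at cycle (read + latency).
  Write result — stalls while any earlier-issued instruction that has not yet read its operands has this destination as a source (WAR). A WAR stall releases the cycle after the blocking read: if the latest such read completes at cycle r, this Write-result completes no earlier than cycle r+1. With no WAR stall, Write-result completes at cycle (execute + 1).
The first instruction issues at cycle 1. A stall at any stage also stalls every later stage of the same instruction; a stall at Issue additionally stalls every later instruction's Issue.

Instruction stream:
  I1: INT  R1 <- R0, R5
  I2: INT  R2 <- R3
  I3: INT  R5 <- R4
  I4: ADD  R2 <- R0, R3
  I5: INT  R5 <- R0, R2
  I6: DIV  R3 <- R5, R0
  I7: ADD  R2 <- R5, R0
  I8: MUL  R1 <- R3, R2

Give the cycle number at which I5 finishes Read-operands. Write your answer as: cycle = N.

1) issue 1, read 2, done 3, write 4
2) issue 5, read 6, done 7, write 8  <struct: INT busy until I1 writes@4>
3) issue 9, read 10, done 11, write 12  <struct: INT busy until I2 writes@8>
4) issue 10, read 11, done 13, write 14
5) issue 13, read 15, done 16, write 17  <struct: INT busy until I3 writes@12 / RAW R2: wait I4 write@14>
6) issue 14, read 18, done 26, write 27  <RAW R5: wait I5 write@17>
7) issue 15, read 18, done 20, write 21  <RAW R5: wait I5 write@17>
8) issue 16, read 28, done 32, write 33  <RAW R3: wait I6 write@27>

cycle = 15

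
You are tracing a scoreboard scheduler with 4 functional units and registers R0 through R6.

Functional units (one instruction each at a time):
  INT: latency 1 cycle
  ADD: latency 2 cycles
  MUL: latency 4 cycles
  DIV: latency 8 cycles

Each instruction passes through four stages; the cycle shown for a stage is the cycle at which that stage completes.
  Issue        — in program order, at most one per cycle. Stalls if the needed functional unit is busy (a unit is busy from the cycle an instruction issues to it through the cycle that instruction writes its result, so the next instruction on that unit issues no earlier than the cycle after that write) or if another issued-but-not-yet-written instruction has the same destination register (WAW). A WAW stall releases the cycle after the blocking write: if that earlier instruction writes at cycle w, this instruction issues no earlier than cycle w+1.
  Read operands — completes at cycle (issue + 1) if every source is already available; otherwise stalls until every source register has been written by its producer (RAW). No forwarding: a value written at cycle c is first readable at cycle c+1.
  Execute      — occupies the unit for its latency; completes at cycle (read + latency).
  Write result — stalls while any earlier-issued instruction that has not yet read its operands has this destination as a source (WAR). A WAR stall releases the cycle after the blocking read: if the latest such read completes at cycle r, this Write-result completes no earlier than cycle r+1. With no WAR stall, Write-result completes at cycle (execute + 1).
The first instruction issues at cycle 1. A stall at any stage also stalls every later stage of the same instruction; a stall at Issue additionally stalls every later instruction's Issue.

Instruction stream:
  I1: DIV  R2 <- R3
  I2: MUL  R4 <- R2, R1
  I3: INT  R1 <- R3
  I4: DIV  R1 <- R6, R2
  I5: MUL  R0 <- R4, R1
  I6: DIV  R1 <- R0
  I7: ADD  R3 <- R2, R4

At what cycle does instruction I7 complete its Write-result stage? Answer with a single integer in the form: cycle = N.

  I1 | 1 | 2 | 10 | 11
  I2 | 2 | 12 | 16 | 17   RAW R2: wait I1 write@11
  I3 | 3 | 4 | 5 | 13   WAR R1: wait I2 read@12
  I4 | 14 | 15 | 23 | 24   WAW R1: wait I3 write@13
  I5 | 18 | 25 | 29 | 30   struct: MUL busy until I2 writes@17 · RAW R1: wait I4 write@24
  I6 | 25 | 31 | 39 | 40   struct: DIV busy until I4 writes@24 · RAW R0: wait I5 write@30
  I7 | 26 | 27 | 29 | 30

cycle = 30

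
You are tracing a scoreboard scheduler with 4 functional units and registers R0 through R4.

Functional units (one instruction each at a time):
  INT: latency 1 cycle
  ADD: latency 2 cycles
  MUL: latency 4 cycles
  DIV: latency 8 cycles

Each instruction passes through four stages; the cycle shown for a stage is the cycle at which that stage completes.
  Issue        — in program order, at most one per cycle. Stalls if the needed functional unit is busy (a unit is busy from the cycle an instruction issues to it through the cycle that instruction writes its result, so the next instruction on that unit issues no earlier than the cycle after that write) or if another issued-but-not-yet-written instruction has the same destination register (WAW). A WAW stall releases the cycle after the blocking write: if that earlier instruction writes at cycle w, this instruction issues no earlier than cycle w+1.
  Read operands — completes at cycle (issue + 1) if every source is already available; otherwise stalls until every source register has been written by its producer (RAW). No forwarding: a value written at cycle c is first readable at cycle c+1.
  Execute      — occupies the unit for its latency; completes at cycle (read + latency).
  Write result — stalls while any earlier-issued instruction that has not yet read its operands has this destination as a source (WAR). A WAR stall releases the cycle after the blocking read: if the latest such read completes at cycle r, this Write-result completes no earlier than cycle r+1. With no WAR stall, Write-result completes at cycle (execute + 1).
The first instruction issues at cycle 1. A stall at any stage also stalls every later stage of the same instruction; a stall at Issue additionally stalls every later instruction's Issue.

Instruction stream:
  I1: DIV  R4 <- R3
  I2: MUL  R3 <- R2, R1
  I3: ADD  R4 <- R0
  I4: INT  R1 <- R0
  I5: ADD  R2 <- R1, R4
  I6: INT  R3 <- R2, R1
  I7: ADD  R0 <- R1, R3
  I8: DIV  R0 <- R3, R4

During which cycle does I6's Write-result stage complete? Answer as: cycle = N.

c1: issue I1 (DIV)
c2: I1 read-ops; issue I2 (MUL)
c3: I2 read-ops
c7: I2 finished on MUL
c8: I2→R3
c10: I1 finished on DIV
c11: I1→R4
c12: issue I3 (ADD)
c13: I3 read-ops; issue I4 (INT)
c14: I4 read-ops
c15: I3 finished on ADD; I4 finished on INT
c16: I3→R4; I4→R1
c17: issue I5 (ADD)
c18: I5 read-ops; issue I6 (INT)
c20: I5 finished on ADD
c21: I5→R2
c22: I6 read-ops; issue I7 (ADD)
c23: I6 finished on INT
c24: I6→R3
c25: I7 read-ops
c27: I7 finished on ADD
c28: I7→R0
c29: issue I8 (DIV)
c30: I8 read-ops
c38: I8 finished on DIV
c39: I8→R0

cycle = 24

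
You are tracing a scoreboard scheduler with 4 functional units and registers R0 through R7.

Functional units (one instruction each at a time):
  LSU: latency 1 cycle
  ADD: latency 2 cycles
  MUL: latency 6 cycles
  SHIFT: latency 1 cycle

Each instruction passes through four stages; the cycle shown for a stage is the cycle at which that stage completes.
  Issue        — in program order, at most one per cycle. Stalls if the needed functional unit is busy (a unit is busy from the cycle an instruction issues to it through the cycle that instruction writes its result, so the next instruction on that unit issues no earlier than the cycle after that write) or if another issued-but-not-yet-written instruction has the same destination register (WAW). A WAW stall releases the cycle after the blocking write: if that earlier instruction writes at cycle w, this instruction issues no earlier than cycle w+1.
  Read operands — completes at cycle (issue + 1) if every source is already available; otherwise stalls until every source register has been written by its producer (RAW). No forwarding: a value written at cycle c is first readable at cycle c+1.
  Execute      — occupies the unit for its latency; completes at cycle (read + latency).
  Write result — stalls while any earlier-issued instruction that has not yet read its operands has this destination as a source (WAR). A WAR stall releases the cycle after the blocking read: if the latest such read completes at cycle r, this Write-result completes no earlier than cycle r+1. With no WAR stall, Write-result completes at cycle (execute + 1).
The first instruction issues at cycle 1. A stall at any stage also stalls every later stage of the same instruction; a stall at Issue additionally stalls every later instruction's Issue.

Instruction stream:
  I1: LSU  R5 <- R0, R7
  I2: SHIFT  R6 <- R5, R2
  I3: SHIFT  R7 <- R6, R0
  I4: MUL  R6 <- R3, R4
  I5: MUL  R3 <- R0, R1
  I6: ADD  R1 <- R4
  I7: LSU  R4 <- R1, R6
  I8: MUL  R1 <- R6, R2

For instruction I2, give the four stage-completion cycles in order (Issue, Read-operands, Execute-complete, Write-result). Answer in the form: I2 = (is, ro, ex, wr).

[I1] 1/2/3/4
[I2] 2/5/6/7  (RAW R5: wait I1 write@4)
[I3] 8/9/10/11  (struct: SHIFT busy until I2 writes@7)
[I4] 9/10/16/17
[I5] 18/19/25/26  (struct: MUL busy until I4 writes@17)
[I6] 19/20/22/23
[I7] 20/24/25/26  (RAW R1: wait I6 write@23)
[I8] 27/28/34/35  (struct: MUL busy until I5 writes@26)

I2 = (2, 5, 6, 7)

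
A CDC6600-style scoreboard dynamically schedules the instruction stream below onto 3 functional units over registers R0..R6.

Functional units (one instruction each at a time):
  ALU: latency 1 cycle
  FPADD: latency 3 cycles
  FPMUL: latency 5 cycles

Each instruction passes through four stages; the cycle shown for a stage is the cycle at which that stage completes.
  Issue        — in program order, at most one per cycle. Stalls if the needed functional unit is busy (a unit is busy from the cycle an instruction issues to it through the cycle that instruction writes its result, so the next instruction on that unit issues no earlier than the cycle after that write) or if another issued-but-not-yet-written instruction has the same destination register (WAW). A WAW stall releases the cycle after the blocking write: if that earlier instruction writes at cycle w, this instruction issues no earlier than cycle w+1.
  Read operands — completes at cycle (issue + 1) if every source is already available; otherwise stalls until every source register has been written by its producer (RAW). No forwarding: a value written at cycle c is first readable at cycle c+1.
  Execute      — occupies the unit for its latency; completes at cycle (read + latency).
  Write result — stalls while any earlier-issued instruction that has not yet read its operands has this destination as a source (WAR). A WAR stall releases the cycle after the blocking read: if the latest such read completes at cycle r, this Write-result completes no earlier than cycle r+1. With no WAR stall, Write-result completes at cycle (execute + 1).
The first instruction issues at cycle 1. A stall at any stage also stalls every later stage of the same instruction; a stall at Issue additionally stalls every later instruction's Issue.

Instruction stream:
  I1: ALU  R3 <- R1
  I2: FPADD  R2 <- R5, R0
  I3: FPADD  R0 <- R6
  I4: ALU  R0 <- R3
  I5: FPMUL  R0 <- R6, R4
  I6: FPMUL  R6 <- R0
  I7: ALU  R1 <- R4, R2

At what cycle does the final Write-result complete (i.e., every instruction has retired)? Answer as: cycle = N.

  I1 | 1 | 2 | 3 | 4
  I2 | 2 | 3 | 6 | 7
  I3 | 8 | 9 | 12 | 13   struct: FPADD busy until I2 writes@7
  I4 | 14 | 15 | 16 | 17   WAW R0: wait I3 write@13
  I5 | 18 | 19 | 24 | 25   WAW R0: wait I4 write@17
  I6 | 26 | 27 | 32 | 33   struct: FPMUL busy until I5 writes@25
  I7 | 27 | 28 | 29 | 30

cycle = 33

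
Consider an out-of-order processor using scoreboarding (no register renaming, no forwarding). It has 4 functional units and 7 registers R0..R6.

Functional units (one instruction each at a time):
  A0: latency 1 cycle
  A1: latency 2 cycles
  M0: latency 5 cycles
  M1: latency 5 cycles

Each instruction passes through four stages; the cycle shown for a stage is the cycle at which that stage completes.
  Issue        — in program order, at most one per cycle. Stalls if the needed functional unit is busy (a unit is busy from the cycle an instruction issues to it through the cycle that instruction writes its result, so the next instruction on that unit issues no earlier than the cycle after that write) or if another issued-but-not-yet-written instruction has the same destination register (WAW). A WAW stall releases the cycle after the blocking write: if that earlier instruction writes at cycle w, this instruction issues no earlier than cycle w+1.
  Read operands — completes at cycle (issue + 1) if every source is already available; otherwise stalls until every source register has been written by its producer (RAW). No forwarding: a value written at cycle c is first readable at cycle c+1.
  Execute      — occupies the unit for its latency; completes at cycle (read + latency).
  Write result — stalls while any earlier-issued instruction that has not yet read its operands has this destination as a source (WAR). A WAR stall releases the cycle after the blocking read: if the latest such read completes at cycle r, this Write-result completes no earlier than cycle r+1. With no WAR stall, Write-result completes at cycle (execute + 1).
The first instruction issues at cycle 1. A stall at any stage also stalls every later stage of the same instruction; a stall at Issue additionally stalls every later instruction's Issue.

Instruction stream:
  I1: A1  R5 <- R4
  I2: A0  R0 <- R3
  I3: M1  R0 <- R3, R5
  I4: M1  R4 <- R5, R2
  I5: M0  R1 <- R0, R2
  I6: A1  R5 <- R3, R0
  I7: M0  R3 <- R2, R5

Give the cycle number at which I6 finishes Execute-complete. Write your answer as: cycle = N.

[I1] 1/2/4/5
[I2] 2/3/4/5
[I3] 6/7/12/13  (WAW R0: wait I2 write@5)
[I4] 14/15/20/21  (struct: M1 busy until I3 writes@13)
[I5] 15/16/21/22
[I6] 16/17/19/20
[I7] 23/24/29/30  (struct: M0 busy until I5 writes@22)

cycle = 19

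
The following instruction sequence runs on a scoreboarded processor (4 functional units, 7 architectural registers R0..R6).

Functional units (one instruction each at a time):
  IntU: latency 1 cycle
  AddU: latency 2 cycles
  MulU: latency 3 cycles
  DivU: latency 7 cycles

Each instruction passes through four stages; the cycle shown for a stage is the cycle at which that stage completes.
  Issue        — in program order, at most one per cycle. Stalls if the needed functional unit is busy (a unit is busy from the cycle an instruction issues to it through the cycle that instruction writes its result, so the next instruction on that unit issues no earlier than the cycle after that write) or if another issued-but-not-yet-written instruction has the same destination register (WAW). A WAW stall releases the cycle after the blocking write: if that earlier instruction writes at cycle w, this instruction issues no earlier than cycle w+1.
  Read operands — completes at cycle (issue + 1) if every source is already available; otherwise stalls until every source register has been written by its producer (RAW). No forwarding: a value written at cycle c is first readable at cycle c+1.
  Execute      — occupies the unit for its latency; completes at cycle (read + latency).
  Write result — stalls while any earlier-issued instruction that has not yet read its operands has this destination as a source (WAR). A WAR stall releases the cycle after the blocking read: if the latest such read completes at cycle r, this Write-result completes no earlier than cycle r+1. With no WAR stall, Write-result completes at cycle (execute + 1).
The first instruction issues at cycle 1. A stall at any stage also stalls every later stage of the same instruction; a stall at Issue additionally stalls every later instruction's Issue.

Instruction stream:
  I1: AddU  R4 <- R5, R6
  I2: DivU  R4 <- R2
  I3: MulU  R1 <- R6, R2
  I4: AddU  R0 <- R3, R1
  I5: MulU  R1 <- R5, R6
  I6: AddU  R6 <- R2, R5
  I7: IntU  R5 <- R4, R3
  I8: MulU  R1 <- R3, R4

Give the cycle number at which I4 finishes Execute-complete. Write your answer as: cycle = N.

I1: IS=1 RO=2 EX=4 WR=5
I2: IS=6 RO=7 EX=14 WR=15  [WAW R4: wait I1 write@5]
I3: IS=7 RO=8 EX=11 WR=12
I4: IS=8 RO=13 EX=15 WR=16  [RAW R1: wait I3 write@12]
I5: IS=13 RO=14 EX=17 WR=18  [struct: MulU busy until I3 writes@12]
I6: IS=17 RO=18 EX=20 WR=21  [struct: AddU busy until I4 writes@16]
I7: IS=18 RO=19 EX=20 WR=21
I8: IS=19 RO=20 EX=23 WR=24

cycle = 15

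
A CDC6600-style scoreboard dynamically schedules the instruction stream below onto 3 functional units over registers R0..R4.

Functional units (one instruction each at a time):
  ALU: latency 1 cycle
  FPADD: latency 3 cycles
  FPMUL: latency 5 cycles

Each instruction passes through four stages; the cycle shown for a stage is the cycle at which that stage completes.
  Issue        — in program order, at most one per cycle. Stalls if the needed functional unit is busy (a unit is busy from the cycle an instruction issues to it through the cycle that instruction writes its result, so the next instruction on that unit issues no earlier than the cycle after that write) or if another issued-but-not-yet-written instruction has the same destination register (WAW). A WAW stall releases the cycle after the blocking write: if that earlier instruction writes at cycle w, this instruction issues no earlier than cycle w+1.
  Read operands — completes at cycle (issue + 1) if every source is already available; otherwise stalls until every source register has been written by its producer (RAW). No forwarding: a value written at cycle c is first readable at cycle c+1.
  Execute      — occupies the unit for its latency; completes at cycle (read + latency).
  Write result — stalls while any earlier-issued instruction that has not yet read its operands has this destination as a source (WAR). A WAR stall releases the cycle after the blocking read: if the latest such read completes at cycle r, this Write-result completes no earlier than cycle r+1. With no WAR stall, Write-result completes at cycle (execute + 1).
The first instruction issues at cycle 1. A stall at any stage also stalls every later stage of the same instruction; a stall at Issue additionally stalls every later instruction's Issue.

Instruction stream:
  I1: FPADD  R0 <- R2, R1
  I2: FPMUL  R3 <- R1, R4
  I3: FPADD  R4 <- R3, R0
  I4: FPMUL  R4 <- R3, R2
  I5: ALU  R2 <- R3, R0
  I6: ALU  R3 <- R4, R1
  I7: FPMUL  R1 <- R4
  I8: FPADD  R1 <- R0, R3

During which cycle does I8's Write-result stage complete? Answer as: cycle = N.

[1] issue I1 (FPADD)
[2] I1 read-ops | issue I2 (FPMUL)
[3] I2 read-ops
[5] I1 finished on FPADD
[6] I1→R0
[7] issue I3 (FPADD)
[8] I2 finished on FPMUL
[9] I2→R3
[10] I3 read-ops
[13] I3 finished on FPADD
[14] I3→R4
[15] issue I4 (FPMUL)
[16] I4 read-ops | issue I5 (ALU)
[17] I5 read-ops
[18] I5 finished on ALU
[19] I5→R2
[20] issue I6 (ALU)
[21] I4 finished on FPMUL
[22] I4→R4
[23] I6 read-ops | issue I7 (FPMUL)
[24] I6 finished on ALU | I7 read-ops
[25] I6→R3
[29] I7 finished on FPMUL
[30] I7→R1
[31] issue I8 (FPADD)
[32] I8 read-ops
[35] I8 finished on FPADD
[36] I8→R1

cycle = 36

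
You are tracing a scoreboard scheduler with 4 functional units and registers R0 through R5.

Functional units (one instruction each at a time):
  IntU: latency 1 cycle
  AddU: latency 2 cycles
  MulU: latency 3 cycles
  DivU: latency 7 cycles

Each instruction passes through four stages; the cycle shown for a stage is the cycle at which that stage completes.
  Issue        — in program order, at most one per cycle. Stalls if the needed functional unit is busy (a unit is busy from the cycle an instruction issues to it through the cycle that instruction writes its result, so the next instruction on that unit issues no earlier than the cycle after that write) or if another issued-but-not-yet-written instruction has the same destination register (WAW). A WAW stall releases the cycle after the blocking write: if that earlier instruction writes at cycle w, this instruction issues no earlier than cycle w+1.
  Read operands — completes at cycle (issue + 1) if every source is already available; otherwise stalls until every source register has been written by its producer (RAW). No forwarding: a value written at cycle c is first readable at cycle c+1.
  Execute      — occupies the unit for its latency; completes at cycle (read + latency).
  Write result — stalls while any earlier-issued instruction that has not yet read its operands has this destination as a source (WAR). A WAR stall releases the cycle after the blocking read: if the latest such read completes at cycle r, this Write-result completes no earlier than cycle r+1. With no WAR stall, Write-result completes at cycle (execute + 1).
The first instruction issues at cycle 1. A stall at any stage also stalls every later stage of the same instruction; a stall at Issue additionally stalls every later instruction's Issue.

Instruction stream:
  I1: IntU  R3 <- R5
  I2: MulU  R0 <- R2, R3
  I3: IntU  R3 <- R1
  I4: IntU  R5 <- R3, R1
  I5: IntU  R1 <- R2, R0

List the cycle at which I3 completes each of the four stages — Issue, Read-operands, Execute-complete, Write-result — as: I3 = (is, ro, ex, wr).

I3 = (5, 6, 7, 8)

t=1  I1→IntU
t=2  I1 RO · I2→MulU
t=3  I1 EX
t=4  I1 WR R3
t=5  I2 RO · I3→IntU
t=6  I3 RO
t=7  I3 EX
t=8  I2 EX · I3 WR R3
t=9  I2 WR R0 · I4→IntU
t=10  I4 RO
t=11  I4 EX
t=12  I4 WR R5
t=13  I5→IntU
t=14  I5 RO
t=15  I5 EX
t=16  I5 WR R1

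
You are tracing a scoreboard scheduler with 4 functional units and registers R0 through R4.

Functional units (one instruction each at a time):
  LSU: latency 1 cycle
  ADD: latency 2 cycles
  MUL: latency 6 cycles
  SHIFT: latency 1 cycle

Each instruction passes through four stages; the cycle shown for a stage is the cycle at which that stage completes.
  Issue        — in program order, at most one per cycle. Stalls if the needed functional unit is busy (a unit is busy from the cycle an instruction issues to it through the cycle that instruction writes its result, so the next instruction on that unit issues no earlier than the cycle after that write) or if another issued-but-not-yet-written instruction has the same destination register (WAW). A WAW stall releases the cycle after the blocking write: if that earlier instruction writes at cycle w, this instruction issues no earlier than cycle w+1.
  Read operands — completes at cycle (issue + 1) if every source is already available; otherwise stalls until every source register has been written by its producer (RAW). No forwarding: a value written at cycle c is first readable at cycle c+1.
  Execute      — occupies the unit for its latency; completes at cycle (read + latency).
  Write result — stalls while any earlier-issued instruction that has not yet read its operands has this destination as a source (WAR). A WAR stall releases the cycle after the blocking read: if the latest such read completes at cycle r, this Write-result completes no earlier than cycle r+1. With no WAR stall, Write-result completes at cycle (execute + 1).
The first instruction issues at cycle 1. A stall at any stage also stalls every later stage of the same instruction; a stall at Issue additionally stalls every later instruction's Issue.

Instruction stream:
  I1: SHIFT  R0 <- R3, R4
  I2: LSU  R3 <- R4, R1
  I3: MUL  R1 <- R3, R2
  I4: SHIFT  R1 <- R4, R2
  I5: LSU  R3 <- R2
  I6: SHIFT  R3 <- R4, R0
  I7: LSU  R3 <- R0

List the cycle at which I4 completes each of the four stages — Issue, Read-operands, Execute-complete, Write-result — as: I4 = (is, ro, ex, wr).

  I1 | 1 | 2 | 3 | 4
  I2 | 2 | 3 | 4 | 5
  I3 | 3 | 6 | 12 | 13   RAW R3: wait I2 write@5
  I4 | 14 | 15 | 16 | 17   WAW R1: wait I3 write@13
  I5 | 15 | 16 | 17 | 18
  I6 | 19 | 20 | 21 | 22   WAW R3: wait I5 write@18
  I7 | 23 | 24 | 25 | 26   WAW R3: wait I6 write@22

I4 = (14, 15, 16, 17)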